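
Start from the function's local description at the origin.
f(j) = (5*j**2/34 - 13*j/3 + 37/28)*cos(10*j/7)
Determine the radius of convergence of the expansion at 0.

The radius of convergence is infinite.

The factor cos(10*j/7) is entire and contributes no finite singular point.
The polynomial part has no poles.
No finite singular points: the Taylor series at 0 converges everywhere.


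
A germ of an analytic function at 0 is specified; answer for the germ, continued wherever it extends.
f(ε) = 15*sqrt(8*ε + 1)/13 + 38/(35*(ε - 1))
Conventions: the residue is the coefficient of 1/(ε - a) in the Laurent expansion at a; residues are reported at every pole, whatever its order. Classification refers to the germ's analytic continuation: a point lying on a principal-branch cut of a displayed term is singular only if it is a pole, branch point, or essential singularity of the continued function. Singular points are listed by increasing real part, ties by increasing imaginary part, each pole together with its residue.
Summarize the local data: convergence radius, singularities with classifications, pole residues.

Radius of convergence at 0: 1/8.
At -1/8: an algebraic (square-root) branch point.
At 1: a pole of order 1; residue 38/35.

Denominator factor (ε - 1): pole of order 1 at 1, modulus 1.
Branch term (15/13)*sqrt(1 - ε/(-1/8)): its argument vanishes at ε = -1/8, a square-root branch point, modulus 1/8.
The radius of convergence is the smallest modulus among the singular points: 1/8.
The branch term is analytic at 1 and contributes nothing to the residue; only the rational part matters.
At the order-1 pole 1 set g(ε) = (ε - (1))*(rational part) = 38/35.
Simple pole: residue = g(a) at a = 1, which is 38/35.
List the singular points by increasing real part (a conjugate pair: the negative imaginary part first).


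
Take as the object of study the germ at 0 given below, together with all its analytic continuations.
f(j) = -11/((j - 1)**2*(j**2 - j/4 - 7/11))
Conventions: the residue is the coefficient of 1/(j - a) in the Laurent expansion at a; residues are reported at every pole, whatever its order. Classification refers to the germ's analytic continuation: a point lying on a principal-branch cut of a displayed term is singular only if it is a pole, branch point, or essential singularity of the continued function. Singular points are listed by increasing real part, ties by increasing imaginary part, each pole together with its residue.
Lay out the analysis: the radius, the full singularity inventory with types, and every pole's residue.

Radius of convergence at 0: -1/8 + (3/88)*sqrt(561).
At 1/8 - (3/88)*sqrt(561): a pole of order 1; residue -18634/25 + (120758/3825)*sqrt(561).
At 1/8 + (3/88)*sqrt(561): a pole of order 1; residue -18634/25 - (120758/3825)*sqrt(561).
At 1: a pole of order 2; residue 37268/25.

Denominator factor (j**2 - j/4 - 7/11): discriminant 459/176, real irrational roots 1/8 + (3/88)*sqrt(561) and 1/8 - (3/88)*sqrt(561); poles of order 1, moduli 1/8 + (3/88)*sqrt(561) and -1/8 + (3/88)*sqrt(561).
Denominator factor (j - 1)^2: pole of order 2 at 1, modulus 1.
The radius of convergence is the smallest modulus among the singular points: -1/8 + (3/88)*sqrt(561).
The factor j**2 - j/4 - 7/11 splits as (j - a)(j - a') with a = 1/8 - (3/88)*sqrt(561), a' = 1/8 + (3/88)*sqrt(561). At the order-1 pole a set g(j) = (j - a)*f(j) = [-11/(j - 1)**2] / (j - a').
Simple pole: residue = g(a) at a = 1/8 - (3/88)*sqrt(561), which is -18634/25 + (120758/3825)*sqrt(561).
The factor j**2 - j/4 - 7/11 splits as (j - a)(j - a') with a = 1/8 + (3/88)*sqrt(561), a' = 1/8 - (3/88)*sqrt(561). At the order-1 pole a set g(j) = (j - a)*f(j) = [-11/(j - 1)**2] / (j - a').
Simple pole: residue = g(a) at a = 1/8 + (3/88)*sqrt(561), which is -18634/25 - (120758/3825)*sqrt(561).
At the order-2 pole 1 set g(j) = (j - (1))^2*f(j) = -11/(j**2 - j/4 - 7/11).
Order-2 pole: residue = g'(a); g'(1) = 37268/25, so the residue is 37268/25.
List the singular points by increasing real part (a conjugate pair: the negative imaginary part first).


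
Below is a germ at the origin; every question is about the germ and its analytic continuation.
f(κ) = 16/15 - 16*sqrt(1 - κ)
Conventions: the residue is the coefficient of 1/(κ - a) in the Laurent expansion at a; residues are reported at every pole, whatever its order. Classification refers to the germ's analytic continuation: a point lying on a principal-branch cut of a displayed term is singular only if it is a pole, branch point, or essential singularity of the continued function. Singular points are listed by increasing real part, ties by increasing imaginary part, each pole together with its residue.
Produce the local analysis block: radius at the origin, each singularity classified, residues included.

Branch term (-16)*sqrt(1 - κ/(1)): its argument vanishes at κ = 1, a square-root branch point, modulus 1.
The radius of convergence is the smallest modulus among the singular points: 1.

Radius of convergence at 0: 1.
At 1: an algebraic (square-root) branch point.


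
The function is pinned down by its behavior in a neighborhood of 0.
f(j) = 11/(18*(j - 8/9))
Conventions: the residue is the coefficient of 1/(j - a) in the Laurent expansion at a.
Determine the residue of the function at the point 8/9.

The residue is 11/18.

At the order-1 pole 8/9 set g(j) = (j - (8/9))*f(j) = 11/18.
Simple pole: residue = g(a) at a = 8/9, which is 11/18.


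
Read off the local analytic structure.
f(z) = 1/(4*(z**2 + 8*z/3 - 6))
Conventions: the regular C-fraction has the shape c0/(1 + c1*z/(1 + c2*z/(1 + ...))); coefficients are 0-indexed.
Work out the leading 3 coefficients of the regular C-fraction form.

Taylor coefficients (expand at 0): a_0 = -1/24, a_1 = -1/54, a_2 = -59/3888.
c0 = a_0 = -1/24. Peel one level at a time: if S = 1 + c*z/S' with S'(0) = 1, then c is the z-coefficient of S and S' = c*z/(S - 1).
S_1 = c0/f = 1 + (-4/9)*z + (-1/6)*z^2 + ...; c1 = -4/9.
S_2 = c1*z/(S_1 - 1) = 1 + (-3/8)*z + ...; c2 = -3/8.

The regular C-fraction coefficients are [-1/24, -4/9, -3/8].


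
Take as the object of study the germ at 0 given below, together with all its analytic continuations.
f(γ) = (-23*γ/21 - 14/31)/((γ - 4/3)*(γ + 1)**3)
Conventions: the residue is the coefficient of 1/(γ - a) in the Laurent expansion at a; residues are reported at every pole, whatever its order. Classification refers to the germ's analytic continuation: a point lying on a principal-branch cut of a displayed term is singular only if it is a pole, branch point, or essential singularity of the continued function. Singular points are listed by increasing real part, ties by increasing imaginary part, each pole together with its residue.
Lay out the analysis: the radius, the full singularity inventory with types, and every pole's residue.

Radius of convergence at 0: 1.
At -1: a pole of order 3; residue 11202/74431.
At 4/3: a pole of order 1; residue -11202/74431.

Denominator factor (γ + 1)^3: pole of order 3 at -1, modulus 1.
Denominator factor (γ - 4/3): pole of order 1 at 4/3, modulus 4/3.
The radius of convergence is the smallest modulus among the singular points: 1.
At the order-3 pole -1 set g(γ) = (γ - (-1))^3*f(γ) = (-23*γ/21 - 14/31)/(γ - 4/3).
Order-3 pole: residue = g''(a)/2; g''(-1) = 22404/74431, so the residue is 11202/74431.
At the order-1 pole 4/3 set g(γ) = (γ - (4/3))*f(γ) = (-23*γ/21 - 14/31)/(γ + 1)**3.
Simple pole: residue = g(a) at a = 4/3, which is -11202/74431.
List the singular points by increasing real part (a conjugate pair: the negative imaginary part first).


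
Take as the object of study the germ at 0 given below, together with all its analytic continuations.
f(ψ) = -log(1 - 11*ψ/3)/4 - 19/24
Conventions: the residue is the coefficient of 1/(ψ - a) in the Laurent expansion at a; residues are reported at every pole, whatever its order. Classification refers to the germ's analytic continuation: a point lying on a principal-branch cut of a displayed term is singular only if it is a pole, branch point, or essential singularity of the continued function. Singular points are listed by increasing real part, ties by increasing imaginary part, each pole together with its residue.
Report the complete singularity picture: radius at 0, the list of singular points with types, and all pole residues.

Radius of convergence at 0: 3/11.
At 3/11: a logarithmic branch point.

Branch term (-1/4)*log(1 - ψ/(3/11)): its argument vanishes at ψ = 3/11, a logarithmic branch point, modulus 3/11.
The radius of convergence is the smallest modulus among the singular points: 3/11.


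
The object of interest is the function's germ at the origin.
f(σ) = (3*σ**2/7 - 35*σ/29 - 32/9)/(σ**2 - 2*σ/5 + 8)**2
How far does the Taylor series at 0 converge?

Denominator factor (σ**2 - 2*σ/5 + 8)^2: discriminant -796/25, complex-conjugate roots (1/5) + ((1/5)*sqrt(199))*i and (1/5) - ((1/5)*sqrt(199))*i; poles of order 2, moduli (2)*sqrt(2) and (2)*sqrt(2).
The radius of convergence is the smallest modulus among the singular points: (2)*sqrt(2).

The radius of convergence is (2)*sqrt(2).


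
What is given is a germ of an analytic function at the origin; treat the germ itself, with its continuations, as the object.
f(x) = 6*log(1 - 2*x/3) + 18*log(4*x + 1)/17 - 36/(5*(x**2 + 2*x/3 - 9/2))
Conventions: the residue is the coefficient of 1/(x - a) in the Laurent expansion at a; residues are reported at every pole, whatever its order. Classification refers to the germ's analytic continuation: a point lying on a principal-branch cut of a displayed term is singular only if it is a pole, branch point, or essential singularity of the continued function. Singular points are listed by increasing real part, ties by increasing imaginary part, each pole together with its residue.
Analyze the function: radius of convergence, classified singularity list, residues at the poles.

Denominator factor (x**2 + 2*x/3 - 9/2): discriminant 166/9, real irrational roots -1/3 + (1/6)*sqrt(166) and -1/3 - (1/6)*sqrt(166); poles of order 1, moduli -1/3 + (1/6)*sqrt(166) and 1/3 + (1/6)*sqrt(166).
Branch term (18/17)*log(1 - x/(-1/4)): its argument vanishes at x = -1/4, a logarithmic branch point, modulus 1/4.
Branch term (6)*log(1 - x/(3/2)): its argument vanishes at x = 3/2, a logarithmic branch point, modulus 3/2.
The radius of convergence is the smallest modulus among the singular points: 1/4.
The branch terms are analytic at -1/3 - (1/6)*sqrt(166) and contribute nothing to the residue; only the rational part matters.
The factor x**2 + 2*x/3 - 9/2 splits as (x - a)(x - a') with a = -1/3 - (1/6)*sqrt(166), a' = -1/3 + (1/6)*sqrt(166). At the order-1 pole a set g(x) = (x - a)*(rational part) = [-36/5] / (x - a').
Simple pole: residue = g(a) at a = -1/3 - (1/6)*sqrt(166), which is (54/415)*sqrt(166).
The branch terms are analytic at -1/3 + (1/6)*sqrt(166) and contribute nothing to the residue; only the rational part matters.
The factor x**2 + 2*x/3 - 9/2 splits as (x - a)(x - a') with a = -1/3 + (1/6)*sqrt(166), a' = -1/3 - (1/6)*sqrt(166). At the order-1 pole a set g(x) = (x - a)*(rational part) = [-36/5] / (x - a').
Simple pole: residue = g(a) at a = -1/3 + (1/6)*sqrt(166), which is -(54/415)*sqrt(166).
List the singular points by increasing real part (a conjugate pair: the negative imaginary part first).

Radius of convergence at 0: 1/4.
At -1/3 - (1/6)*sqrt(166): a pole of order 1; residue (54/415)*sqrt(166).
At -1/4: a logarithmic branch point.
At 3/2: a logarithmic branch point.
At -1/3 + (1/6)*sqrt(166): a pole of order 1; residue -(54/415)*sqrt(166).


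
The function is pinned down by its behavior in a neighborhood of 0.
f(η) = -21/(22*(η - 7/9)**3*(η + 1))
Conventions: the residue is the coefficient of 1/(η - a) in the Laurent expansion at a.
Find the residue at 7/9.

At the order-3 pole 7/9 set g(η) = (η - (7/9))^3*f(η) = -21/(22*(η + 1)).
Order-3 pole: residue = g''(a)/2; g''(7/9) = -15309/45056, so the residue is -15309/90112.

The residue is -15309/90112.


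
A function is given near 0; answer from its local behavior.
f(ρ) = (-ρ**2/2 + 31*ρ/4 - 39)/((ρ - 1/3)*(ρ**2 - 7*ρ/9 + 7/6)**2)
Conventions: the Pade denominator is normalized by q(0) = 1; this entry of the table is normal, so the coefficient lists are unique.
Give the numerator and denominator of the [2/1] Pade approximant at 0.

Taylor coefficients needed (expand at 0): a_0 = 4212/49, a_1 = 17415/49, a_2 = 347049/343, a_3 = 139677/49.
Write the denominator as Q(ρ) = 1 + q1*ρ. Requiring Q*f - P = O(ρ^4) with deg P <= 2 kills the coefficients of ρ^3..ρ^3 in Q*f:
  ρ^3: a_3 + q1*a_2 = 0, i.e. 139677/49 + (347049/343)*q1 = 0.
Solving this linear system: q1 = -325913/115683.
The numerator is Q*f truncated at degree 2: P0 = a_0 = 4212/49; P1 = a_1 + q1*a_0 = 213957963/1889489; P2 = a_2 + q1*a_1 = 139081734/13226423.

The Pade approximant has numerator coefficients [4212/49, 213957963/1889489, 139081734/13226423]; denominator coefficients [1, -325913/115683].


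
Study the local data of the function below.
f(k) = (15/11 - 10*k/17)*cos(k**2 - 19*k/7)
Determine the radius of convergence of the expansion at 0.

The factor cos(k**2 - 19*k/7) is entire and contributes no finite singular point.
The polynomial part has no poles.
No finite singular points: the Taylor series at 0 converges everywhere.

The radius of convergence is infinite.


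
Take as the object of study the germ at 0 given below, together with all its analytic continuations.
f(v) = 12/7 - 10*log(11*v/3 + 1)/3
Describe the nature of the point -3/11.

The point is a logarithmic branch point.

The term (-10/3)*log(1 - v/(-3/11)) has argument 1 - -3/11/(-3/11) = 0 at -3/11: a logarithmic (infinitely-sheeted) branch point; the remaining terms are analytic or single-valued there.


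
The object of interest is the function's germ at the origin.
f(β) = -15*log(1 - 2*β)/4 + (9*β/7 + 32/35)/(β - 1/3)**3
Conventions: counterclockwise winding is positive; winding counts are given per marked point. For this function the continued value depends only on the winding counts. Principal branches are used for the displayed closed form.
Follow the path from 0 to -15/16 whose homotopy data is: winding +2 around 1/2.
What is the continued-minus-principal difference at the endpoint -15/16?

The rational part is single-valued and drops out of the difference; each branch term changes only by its own monodromy.
(-15/4)*log(1 - β/(1/2)): each positive loop around 1/2 adds 2*pi*i to the log, so winding +2 contributes (-15/4)*(2)*2*pi*i = -(15)*pi*i.
Summing the contributions at β = -15/16 gives -(15)*pi*i.

Continued minus principal equals -(15)*pi*i.


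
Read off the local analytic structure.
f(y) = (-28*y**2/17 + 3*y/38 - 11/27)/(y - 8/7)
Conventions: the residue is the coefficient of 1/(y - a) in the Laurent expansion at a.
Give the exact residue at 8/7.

At the order-1 pole 8/7 set g(y) = (y - (8/7))*f(y) = -28*y**2/17 + 3*y/38 - 11/27.
Simple pole: residue = g(a) at a = 8/7, which is -150691/61047.

The residue is -150691/61047.


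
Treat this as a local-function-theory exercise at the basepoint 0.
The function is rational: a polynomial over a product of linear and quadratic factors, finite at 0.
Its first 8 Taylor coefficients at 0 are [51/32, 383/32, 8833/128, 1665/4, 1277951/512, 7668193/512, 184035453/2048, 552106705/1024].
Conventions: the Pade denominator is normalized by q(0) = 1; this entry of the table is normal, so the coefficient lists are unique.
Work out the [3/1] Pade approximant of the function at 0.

Taylor coefficients needed (read off): a_0 = 51/32, a_1 = 383/32, a_2 = 8833/128, a_3 = 1665/4, a_4 = 1277951/512.
Write the denominator as Q(η) = 1 + q1*η. Requiring Q*f - P = O(η^5) with deg P <= 3 kills the coefficients of η^4..η^4 in Q*f:
  η^4: a_4 + q1*a_3 = 0, i.e. 1277951/512 + (1665/4)*q1 = 0.
Solving this linear system: q1 = -1277951/213120.
The numerator is Q*f truncated at degree 3: P0 = a_0 = 51/32; P1 = a_1 + q1*a_0 = 5483153/2273280; P2 = a_2 + q1*a_1 = -18832993/6819840; P3 = a_3 + q1*a_2 = 66892417/27279360.

The Pade approximant has numerator coefficients [51/32, 5483153/2273280, -18832993/6819840, 66892417/27279360]; denominator coefficients [1, -1277951/213120].


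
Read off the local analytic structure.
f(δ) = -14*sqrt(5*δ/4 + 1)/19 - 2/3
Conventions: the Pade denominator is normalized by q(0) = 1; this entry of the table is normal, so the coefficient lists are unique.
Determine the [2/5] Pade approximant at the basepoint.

The Pade approximant has numerator coefficients [-80/57, -66750345/27504932, -61792025/62868416]; denominator coefficients [1, 2028135/1447628, 174675/509056, -6992625/211767296, 21350625/3388276736, -60065625/54212427776].

Taylor coefficients needed (expand at 0): a_0 = -80/57, a_1 = -35/76, a_2 = 175/1216, a_3 = -875/9728, a_4 = 21875/311296, a_5 = -153125/2490368, a_6 = 2296875/39845888, a_7 = -18046875/318767104.
Write the denominator as Q(δ) = 1 + q1*δ + q2*δ^2 + q3*δ^3 + q4*δ^4 + q5*δ^5. Requiring Q*f - P = O(δ^8) with deg P <= 2 kills the coefficients of δ^3..δ^7 in Q*f:
  δ^3: a_3 + q1*a_2 + q2*a_1 + q3*a_0 = 0, i.e. -875/9728 + (175/1216)*q1 + (-35/76)*q2 + (-80/57)*q3 = 0.
  δ^4: a_4 + q1*a_3 + q2*a_2 + q3*a_1 + q4*a_0 = 0, i.e. 21875/311296 + (-875/9728)*q1 + (175/1216)*q2 + (-35/76)*q3 + (-80/57)*q4 = 0.
  δ^5: a_5 + q1*a_4 + q2*a_3 + q3*a_2 + q4*a_1 + q5*a_0 = 0, i.e. -153125/2490368 + (21875/311296)*q1 + (-875/9728)*q2 + (175/1216)*q3 + (-35/76)*q4 + (-80/57)*q5 = 0.
  δ^6: a_6 + q1*a_5 + q2*a_4 + q3*a_3 + q4*a_2 + q5*a_1 = 0, i.e. 2296875/39845888 + (-153125/2490368)*q1 + (21875/311296)*q2 + (-875/9728)*q3 + (175/1216)*q4 + (-35/76)*q5 = 0.
  δ^7: a_7 + q1*a_6 + q2*a_5 + q3*a_4 + q4*a_3 + q5*a_2 = 0, i.e. -18046875/318767104 + (2296875/39845888)*q1 + (-153125/2490368)*q2 + (21875/311296)*q3 + (-875/9728)*q4 + (175/1216)*q5 = 0.
Solving this linear system: q1 = 2028135/1447628, q2 = 174675/509056, q3 = -6992625/211767296, q4 = 21350625/3388276736, q5 = -60065625/54212427776.
The numerator is Q*f truncated at degree 2: P0 = a_0 = -80/57; P1 = a_1 + q1*a_0 = -66750345/27504932; P2 = a_2 + q1*a_1 + q2*a_0 = -61792025/62868416.


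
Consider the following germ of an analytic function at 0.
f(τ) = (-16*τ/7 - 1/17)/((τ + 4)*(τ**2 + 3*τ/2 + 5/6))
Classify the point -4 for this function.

The denominator factor τ + 4 vanishes at -4 and appears to the power 1; the numerator there equals 1081/119, nonzero, and no other factor vanishes.
Hence a pole whose order is the multiplicity, 1.

The point is a pole of order 1.


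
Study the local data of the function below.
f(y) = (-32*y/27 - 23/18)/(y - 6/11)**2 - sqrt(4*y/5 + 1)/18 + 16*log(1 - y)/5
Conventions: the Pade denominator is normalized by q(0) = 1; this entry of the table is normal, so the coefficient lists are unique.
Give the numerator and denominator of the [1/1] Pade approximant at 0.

Taylor coefficients needed (expand at 0): a_0 = -2819/648, a_1 = -44621/1944, a_2 = -34704653/583200.
Write the denominator as Q(y) = 1 + q1*y. Requiring Q*f - P = O(y^3) with deg P <= 1 kills the coefficients of y^2..y^2 in Q*f:
  y^2: a_2 + q1*a_1 = 0, i.e. -34704653/583200 + (-44621/1944)*q1 = 0.
Solving this linear system: q1 = -34704653/13386300.
The numerator is Q*f truncated at degree 1: P0 = a_0 = -2819/648; P1 = a_1 + q1*a_0 = -11252327477/963813600.

The Pade approximant has numerator coefficients [-2819/648, -11252327477/963813600]; denominator coefficients [1, -34704653/13386300].


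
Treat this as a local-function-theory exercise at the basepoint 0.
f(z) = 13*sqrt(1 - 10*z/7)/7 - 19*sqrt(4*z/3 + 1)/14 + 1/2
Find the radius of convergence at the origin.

Branch term (13/7)*sqrt(1 - z/(7/10)): its argument vanishes at z = 7/10, a square-root branch point, modulus 7/10.
Branch term (-19/14)*sqrt(1 - z/(-3/4)): its argument vanishes at z = -3/4, a square-root branch point, modulus 3/4.
The radius of convergence is the smallest modulus among the singular points: 7/10.

The radius of convergence is 7/10.


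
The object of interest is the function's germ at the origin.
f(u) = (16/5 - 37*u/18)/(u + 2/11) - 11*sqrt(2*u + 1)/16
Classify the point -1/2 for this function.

The point is an algebraic (square-root) branch point.

The term (-11/16)*sqrt(1 - u/(-1/2)) has argument 1 - -1/2/(-1/2) = 0 at -1/2: a square-root (algebraic, two-sheeted) branch point; the remaining terms are analytic or single-valued there.


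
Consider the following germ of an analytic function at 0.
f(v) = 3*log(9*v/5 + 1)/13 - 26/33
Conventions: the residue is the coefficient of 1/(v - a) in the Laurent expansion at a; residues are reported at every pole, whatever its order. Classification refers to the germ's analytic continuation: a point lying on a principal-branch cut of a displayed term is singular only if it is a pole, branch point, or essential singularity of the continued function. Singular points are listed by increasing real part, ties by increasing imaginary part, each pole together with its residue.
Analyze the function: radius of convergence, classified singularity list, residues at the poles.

Radius of convergence at 0: 5/9.
At -5/9: a logarithmic branch point.

Branch term (3/13)*log(1 - v/(-5/9)): its argument vanishes at v = -5/9, a logarithmic branch point, modulus 5/9.
The radius of convergence is the smallest modulus among the singular points: 5/9.


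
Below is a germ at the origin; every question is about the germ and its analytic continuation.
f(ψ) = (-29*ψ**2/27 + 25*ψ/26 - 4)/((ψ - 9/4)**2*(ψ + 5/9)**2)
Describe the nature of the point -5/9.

The denominator factor ψ + 5/9 vanishes at -5/9 and appears to the power 2; the numerator there equals -276673/56862, nonzero, and no other factor vanishes.
Hence a pole whose order is the multiplicity, 2.

The point is a pole of order 2.


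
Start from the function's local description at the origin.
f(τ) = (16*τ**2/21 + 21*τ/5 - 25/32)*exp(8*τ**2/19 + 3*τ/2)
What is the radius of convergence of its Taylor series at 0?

The radius of convergence is infinite.

The factor exp(8*τ**2/19 + 3*τ/2) is entire and contributes no finite singular point.
The polynomial part has no poles.
No finite singular points: the Taylor series at 0 converges everywhere.


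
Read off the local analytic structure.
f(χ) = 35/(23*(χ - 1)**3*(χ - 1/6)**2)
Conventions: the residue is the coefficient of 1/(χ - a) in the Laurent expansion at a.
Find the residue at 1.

The residue is 27216/2875.

At the order-3 pole 1 set g(χ) = (χ - (1))^3*f(χ) = 35/(23*(χ - 1/6)**2).
Order-3 pole: residue = g''(a)/2; g''(1) = 54432/2875, so the residue is 27216/2875.


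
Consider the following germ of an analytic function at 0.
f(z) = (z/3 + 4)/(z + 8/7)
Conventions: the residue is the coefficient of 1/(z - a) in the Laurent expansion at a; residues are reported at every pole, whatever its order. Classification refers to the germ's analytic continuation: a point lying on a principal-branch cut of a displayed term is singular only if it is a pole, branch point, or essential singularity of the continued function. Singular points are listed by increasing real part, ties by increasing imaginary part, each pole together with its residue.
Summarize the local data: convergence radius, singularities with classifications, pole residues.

Radius of convergence at 0: 8/7.
At -8/7: a pole of order 1; residue 76/21.

Denominator factor (z + 8/7): pole of order 1 at -8/7, modulus 8/7.
The radius of convergence is the smallest modulus among the singular points: 8/7.
At the order-1 pole -8/7 set g(z) = (z - (-8/7))*f(z) = z/3 + 4.
Simple pole: residue = g(a) at a = -8/7, which is 76/21.


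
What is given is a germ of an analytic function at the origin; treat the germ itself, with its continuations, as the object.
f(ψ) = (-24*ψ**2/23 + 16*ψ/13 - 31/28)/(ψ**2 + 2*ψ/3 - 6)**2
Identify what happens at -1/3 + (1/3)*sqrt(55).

The denominator factor ψ**2 + 2*ψ/3 - 6 vanishes at -1/3 + (1/3)*sqrt(55) and appears to the power 2; the numerator there equals -67061/8372 + (192/299)*sqrt(55), nonzero, and no other factor vanishes.
Hence a pole whose order is the multiplicity, 2.

The point is a pole of order 2.


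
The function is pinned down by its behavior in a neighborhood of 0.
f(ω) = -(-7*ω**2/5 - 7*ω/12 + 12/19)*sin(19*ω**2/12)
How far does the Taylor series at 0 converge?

The radius of convergence is infinite.

The factor -sin(19*ω**2/12) is entire and contributes no finite singular point.
The polynomial part has no poles.
No finite singular points: the Taylor series at 0 converges everywhere.


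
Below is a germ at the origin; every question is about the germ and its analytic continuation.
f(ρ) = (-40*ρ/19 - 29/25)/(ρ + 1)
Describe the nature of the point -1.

The point is a pole of order 1.

The denominator factor ρ + 1 vanishes at -1 and appears to the power 1; the numerator there equals 449/475, nonzero, and no other factor vanishes.
Hence a pole whose order is the multiplicity, 1.


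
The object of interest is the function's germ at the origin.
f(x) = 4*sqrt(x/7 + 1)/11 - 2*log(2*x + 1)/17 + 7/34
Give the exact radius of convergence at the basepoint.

The radius of convergence is 1/2.

Branch term (4/11)*sqrt(1 - x/(-7)): its argument vanishes at x = -7, a square-root branch point, modulus 7.
Branch term (-2/17)*log(1 - x/(-1/2)): its argument vanishes at x = -1/2, a logarithmic branch point, modulus 1/2.
The radius of convergence is the smallest modulus among the singular points: 1/2.


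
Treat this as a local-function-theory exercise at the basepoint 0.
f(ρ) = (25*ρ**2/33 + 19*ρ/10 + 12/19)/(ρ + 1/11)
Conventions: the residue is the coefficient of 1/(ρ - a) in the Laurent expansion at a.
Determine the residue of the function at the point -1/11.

At the order-1 pole -1/11 set g(ρ) = (ρ - (-1/11))*f(ρ) = 25*ρ**2/33 + 19*ρ/10 + 12/19.
Simple pole: residue = g(a) at a = -1/11, which is 352867/758670.

The residue is 352867/758670.


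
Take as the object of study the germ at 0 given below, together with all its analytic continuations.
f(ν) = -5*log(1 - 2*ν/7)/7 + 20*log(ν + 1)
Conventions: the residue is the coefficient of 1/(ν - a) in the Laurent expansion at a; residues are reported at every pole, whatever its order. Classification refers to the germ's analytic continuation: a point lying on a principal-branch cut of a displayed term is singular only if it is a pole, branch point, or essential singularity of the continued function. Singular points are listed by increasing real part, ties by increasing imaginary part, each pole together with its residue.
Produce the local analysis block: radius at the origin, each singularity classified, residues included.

Branch term (-5/7)*log(1 - ν/(7/2)): its argument vanishes at ν = 7/2, a logarithmic branch point, modulus 7/2.
Branch term (20)*log(1 - ν/(-1)): its argument vanishes at ν = -1, a logarithmic branch point, modulus 1.
The radius of convergence is the smallest modulus among the singular points: 1.
List the singular points by increasing real part (a conjugate pair: the negative imaginary part first).

Radius of convergence at 0: 1.
At -1: a logarithmic branch point.
At 7/2: a logarithmic branch point.


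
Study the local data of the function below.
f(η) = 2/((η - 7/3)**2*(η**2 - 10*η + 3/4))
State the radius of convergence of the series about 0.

Denominator factor (η - 7/3)^2: pole of order 2 at 7/3, modulus 7/3.
Denominator factor (η**2 - 10*η + 3/4): discriminant 97, real irrational roots 5 + (1/2)*sqrt(97) and 5 - (1/2)*sqrt(97); poles of order 1, moduli 5 + (1/2)*sqrt(97) and 5 - (1/2)*sqrt(97).
The radius of convergence is the smallest modulus among the singular points: 5 - (1/2)*sqrt(97).

The radius of convergence is 5 - (1/2)*sqrt(97).


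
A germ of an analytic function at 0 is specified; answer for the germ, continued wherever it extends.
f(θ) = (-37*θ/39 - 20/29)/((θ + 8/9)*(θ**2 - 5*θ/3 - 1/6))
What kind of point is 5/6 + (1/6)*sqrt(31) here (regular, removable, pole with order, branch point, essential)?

The point is a pole of order 1.

The denominator factor θ**2 - 5*θ/3 - 1/6 vanishes at 5/6 + (1/6)*sqrt(31) and appears to the power 1; the numerator there equals -10045/6786 - (37/234)*sqrt(31), nonzero, and no other factor vanishes.
Hence a pole whose order is the multiplicity, 1.


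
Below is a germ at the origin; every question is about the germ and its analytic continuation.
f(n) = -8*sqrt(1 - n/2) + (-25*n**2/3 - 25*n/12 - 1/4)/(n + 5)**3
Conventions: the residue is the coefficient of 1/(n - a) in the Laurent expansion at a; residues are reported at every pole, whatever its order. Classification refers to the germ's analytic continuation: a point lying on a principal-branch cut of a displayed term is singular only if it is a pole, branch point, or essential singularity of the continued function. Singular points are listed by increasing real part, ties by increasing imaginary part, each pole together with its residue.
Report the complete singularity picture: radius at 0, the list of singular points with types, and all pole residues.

Radius of convergence at 0: 2.
At -5: a pole of order 3; residue -25/3.
At 2: an algebraic (square-root) branch point.

Denominator factor (n + 5)^3: pole of order 3 at -5, modulus 5.
Branch term (-8)*sqrt(1 - n/(2)): its argument vanishes at n = 2, a square-root branch point, modulus 2.
The radius of convergence is the smallest modulus among the singular points: 2.
The branch term is analytic at -5 and contributes nothing to the residue; only the rational part matters.
At the order-3 pole -5 set g(n) = (n - (-5))^3*(rational part) = -25*n**2/3 - 25*n/12 - 1/4.
Order-3 pole: residue = g''(a)/2; g''(-5) = -50/3, so the residue is -25/3.
List the singular points by increasing real part (a conjugate pair: the negative imaginary part first).


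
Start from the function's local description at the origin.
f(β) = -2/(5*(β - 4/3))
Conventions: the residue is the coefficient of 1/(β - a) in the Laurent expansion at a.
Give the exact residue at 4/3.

At the order-1 pole 4/3 set g(β) = (β - (4/3))*f(β) = -2/5.
Simple pole: residue = g(a) at a = 4/3, which is -2/5.

The residue is -2/5.


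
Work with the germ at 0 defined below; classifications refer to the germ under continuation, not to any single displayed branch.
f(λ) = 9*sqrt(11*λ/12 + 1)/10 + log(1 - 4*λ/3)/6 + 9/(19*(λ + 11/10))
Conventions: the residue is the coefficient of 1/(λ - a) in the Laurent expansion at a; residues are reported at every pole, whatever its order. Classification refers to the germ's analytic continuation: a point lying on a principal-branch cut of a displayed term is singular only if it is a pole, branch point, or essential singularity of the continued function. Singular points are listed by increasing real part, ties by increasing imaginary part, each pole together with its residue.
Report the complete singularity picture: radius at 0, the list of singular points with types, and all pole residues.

Radius of convergence at 0: 3/4.
At -11/10: a pole of order 1; residue 9/19.
At -12/11: an algebraic (square-root) branch point.
At 3/4: a logarithmic branch point.

Denominator factor (λ + 11/10): pole of order 1 at -11/10, modulus 11/10.
Branch term (9/10)*sqrt(1 - λ/(-12/11)): its argument vanishes at λ = -12/11, a square-root branch point, modulus 12/11.
Branch term (1/6)*log(1 - λ/(3/4)): its argument vanishes at λ = 3/4, a logarithmic branch point, modulus 3/4.
The radius of convergence is the smallest modulus among the singular points: 3/4.
The branch terms are analytic at -11/10 and contribute nothing to the residue; only the rational part matters.
At the order-1 pole -11/10 set g(λ) = (λ - (-11/10))*(rational part) = 9/19.
Simple pole: residue = g(a) at a = -11/10, which is 9/19.
List the singular points by increasing real part (a conjugate pair: the negative imaginary part first).


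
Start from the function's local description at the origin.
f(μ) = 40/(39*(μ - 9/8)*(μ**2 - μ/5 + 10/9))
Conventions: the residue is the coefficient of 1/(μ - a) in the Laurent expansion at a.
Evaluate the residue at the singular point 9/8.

The residue is 38400/80561.

At the order-1 pole 9/8 set g(μ) = (μ - (9/8))*f(μ) = 40/(39*(μ**2 - μ/5 + 10/9)).
Simple pole: residue = g(a) at a = 9/8, which is 38400/80561.


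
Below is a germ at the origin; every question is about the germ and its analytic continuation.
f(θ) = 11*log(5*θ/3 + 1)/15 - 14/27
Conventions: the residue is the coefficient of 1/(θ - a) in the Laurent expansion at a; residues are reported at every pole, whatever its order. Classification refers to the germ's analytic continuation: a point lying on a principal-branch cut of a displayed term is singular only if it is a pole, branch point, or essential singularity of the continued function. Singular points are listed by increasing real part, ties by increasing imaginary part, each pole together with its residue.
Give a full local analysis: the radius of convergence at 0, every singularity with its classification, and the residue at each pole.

Branch term (11/15)*log(1 - θ/(-3/5)): its argument vanishes at θ = -3/5, a logarithmic branch point, modulus 3/5.
The radius of convergence is the smallest modulus among the singular points: 3/5.

Radius of convergence at 0: 3/5.
At -3/5: a logarithmic branch point.


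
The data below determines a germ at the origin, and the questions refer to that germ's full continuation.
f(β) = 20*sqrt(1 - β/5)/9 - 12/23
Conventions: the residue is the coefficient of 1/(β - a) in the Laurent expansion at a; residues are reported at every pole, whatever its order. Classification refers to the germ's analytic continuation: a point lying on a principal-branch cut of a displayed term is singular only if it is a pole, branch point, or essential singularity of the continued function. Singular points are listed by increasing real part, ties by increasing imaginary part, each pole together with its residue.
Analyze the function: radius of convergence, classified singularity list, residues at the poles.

Branch term (20/9)*sqrt(1 - β/(5)): its argument vanishes at β = 5, a square-root branch point, modulus 5.
The radius of convergence is the smallest modulus among the singular points: 5.

Radius of convergence at 0: 5.
At 5: an algebraic (square-root) branch point.


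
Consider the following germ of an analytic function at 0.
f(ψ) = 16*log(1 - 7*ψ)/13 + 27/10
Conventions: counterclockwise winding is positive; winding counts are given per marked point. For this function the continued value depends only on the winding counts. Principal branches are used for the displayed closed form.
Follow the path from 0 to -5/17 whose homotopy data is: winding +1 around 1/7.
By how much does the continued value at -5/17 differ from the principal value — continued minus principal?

The rational part is single-valued and drops out of the difference; each branch term changes only by its own monodromy.
(16/13)*log(1 - ψ/(1/7)): each positive loop around 1/7 adds 2*pi*i to the log, so winding +1 contributes (16/13)*(1)*2*pi*i = (32/13)*pi*i.
Summing the contributions at ψ = -5/17 gives (32/13)*pi*i.

Continued minus principal equals (32/13)*pi*i.


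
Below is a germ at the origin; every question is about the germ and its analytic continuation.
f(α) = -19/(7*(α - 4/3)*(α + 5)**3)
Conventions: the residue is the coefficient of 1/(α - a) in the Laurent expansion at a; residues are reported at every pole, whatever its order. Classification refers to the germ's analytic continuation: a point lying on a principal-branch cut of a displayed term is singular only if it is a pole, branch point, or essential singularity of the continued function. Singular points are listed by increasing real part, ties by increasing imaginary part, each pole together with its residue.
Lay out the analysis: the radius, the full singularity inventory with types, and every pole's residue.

Radius of convergence at 0: 4/3.
At -5: a pole of order 3; residue 27/2527.
At 4/3: a pole of order 1; residue -27/2527.

Denominator factor (α + 5)^3: pole of order 3 at -5, modulus 5.
Denominator factor (α - 4/3): pole of order 1 at 4/3, modulus 4/3.
The radius of convergence is the smallest modulus among the singular points: 4/3.
At the order-3 pole -5 set g(α) = (α - (-5))^3*f(α) = -19/(7*(α - 4/3)).
Order-3 pole: residue = g''(a)/2; g''(-5) = 54/2527, so the residue is 27/2527.
At the order-1 pole 4/3 set g(α) = (α - (4/3))*f(α) = -19/(7*(α + 5)**3).
Simple pole: residue = g(a) at a = 4/3, which is -27/2527.
List the singular points by increasing real part (a conjugate pair: the negative imaginary part first).


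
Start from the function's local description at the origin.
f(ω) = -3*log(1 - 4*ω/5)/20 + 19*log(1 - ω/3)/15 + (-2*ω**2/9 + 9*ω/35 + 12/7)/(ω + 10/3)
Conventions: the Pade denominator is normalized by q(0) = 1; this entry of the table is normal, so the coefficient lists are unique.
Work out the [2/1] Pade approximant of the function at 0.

Taylor coefficients needed (expand at 0): a_0 = 18/35, a_1 = -239/630, a_2 = -6227/94500, a_3 = 195779/8505000.
Write the denominator as Q(ω) = 1 + q1*ω. Requiring Q*f - P = O(ω^4) with deg P <= 2 kills the coefficients of ω^3..ω^3 in Q*f:
  ω^3: a_3 + q1*a_2 = 0, i.e. 195779/8505000 + (-6227/94500)*q1 = 0.
Solving this linear system: q1 = 195779/560430.
The numerator is Q*f truncated at degree 2: P0 = a_0 = 18/35; P1 = a_1 + q1*a_0 = -3917243/19615050; P2 = a_2 + q1*a_1 = -12510089/63048375.

The Pade approximant has numerator coefficients [18/35, -3917243/19615050, -12510089/63048375]; denominator coefficients [1, 195779/560430].


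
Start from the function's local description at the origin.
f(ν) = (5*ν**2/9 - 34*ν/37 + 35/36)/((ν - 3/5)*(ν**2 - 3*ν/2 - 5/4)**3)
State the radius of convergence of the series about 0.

Denominator factor (ν**2 - 3*ν/2 - 5/4)^3: discriminant 29/4, real irrational roots 3/4 + (1/4)*sqrt(29) and 3/4 - (1/4)*sqrt(29); poles of order 3, moduli 3/4 + (1/4)*sqrt(29) and -3/4 + (1/4)*sqrt(29).
Denominator factor (ν - 3/5): pole of order 1 at 3/5, modulus 3/5.
The radius of convergence is the smallest modulus among the singular points: -3/4 + (1/4)*sqrt(29).

The radius of convergence is -3/4 + (1/4)*sqrt(29).


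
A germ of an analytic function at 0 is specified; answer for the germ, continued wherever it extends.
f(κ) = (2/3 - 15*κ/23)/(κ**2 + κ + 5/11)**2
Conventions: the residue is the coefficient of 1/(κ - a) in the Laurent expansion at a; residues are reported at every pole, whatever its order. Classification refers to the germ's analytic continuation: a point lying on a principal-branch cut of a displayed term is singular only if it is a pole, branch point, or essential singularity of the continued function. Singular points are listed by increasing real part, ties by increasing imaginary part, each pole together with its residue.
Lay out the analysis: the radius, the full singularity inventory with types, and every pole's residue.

Radius of convergence at 0: (1/11)*sqrt(55).
At (-1/2) - ((3/22)*sqrt(11))*i: a pole of order 2; residue ((1507/1863)*sqrt(11))*i.
At (-1/2) + ((3/22)*sqrt(11))*i: a pole of order 2; residue -((1507/1863)*sqrt(11))*i.

Denominator factor (κ**2 + κ + 5/11)^2: discriminant -9/11, complex-conjugate roots (-1/2) + ((3/22)*sqrt(11))*i and (-1/2) - ((3/22)*sqrt(11))*i; poles of order 2, moduli (1/11)*sqrt(55) and (1/11)*sqrt(55).
The radius of convergence is the smallest modulus among the singular points: (1/11)*sqrt(55).
The factor κ**2 + κ + 5/11 splits as (κ - a)(κ - a') with a = (-1/2) - ((3/22)*sqrt(11))*i, a' = (-1/2) + ((3/22)*sqrt(11))*i. At the order-2 pole a set g(κ) = (κ - a)^2*f(κ) = [2/3 - 15*κ/23] / (κ - a')^2.
Order-2 pole: residue = g'(a); g'((-1/2) - ((3/22)*sqrt(11))*i) = ((1507/1863)*sqrt(11))*i, so the residue is ((1507/1863)*sqrt(11))*i.
The factor κ**2 + κ + 5/11 splits as (κ - a)(κ - a') with a = (-1/2) + ((3/22)*sqrt(11))*i, a' = (-1/2) - ((3/22)*sqrt(11))*i. At the order-2 pole a set g(κ) = (κ - a)^2*f(κ) = [2/3 - 15*κ/23] / (κ - a')^2.
Order-2 pole: residue = g'(a); g'((-1/2) + ((3/22)*sqrt(11))*i) = -((1507/1863)*sqrt(11))*i, so the residue is -((1507/1863)*sqrt(11))*i.
List the singular points by increasing real part (a conjugate pair: the negative imaginary part first).
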